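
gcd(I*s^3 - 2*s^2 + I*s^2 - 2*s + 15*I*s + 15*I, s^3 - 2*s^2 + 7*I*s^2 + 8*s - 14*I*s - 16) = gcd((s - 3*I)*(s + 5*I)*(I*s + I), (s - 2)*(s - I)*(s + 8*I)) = 1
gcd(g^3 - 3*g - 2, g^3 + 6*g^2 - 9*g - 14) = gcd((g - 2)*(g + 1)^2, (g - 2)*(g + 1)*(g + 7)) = g^2 - g - 2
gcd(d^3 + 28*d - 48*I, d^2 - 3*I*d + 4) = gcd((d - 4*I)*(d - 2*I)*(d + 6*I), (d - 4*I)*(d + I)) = d - 4*I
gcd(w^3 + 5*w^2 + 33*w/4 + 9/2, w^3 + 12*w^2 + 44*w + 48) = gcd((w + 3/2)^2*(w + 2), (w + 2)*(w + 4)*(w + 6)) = w + 2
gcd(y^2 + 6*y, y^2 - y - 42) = y + 6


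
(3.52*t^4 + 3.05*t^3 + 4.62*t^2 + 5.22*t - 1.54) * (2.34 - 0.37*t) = -1.3024*t^5 + 7.1083*t^4 + 5.4276*t^3 + 8.8794*t^2 + 12.7846*t - 3.6036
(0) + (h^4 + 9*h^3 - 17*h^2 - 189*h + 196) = h^4 + 9*h^3 - 17*h^2 - 189*h + 196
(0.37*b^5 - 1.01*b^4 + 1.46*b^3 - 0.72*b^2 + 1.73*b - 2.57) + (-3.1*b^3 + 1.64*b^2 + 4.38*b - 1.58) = 0.37*b^5 - 1.01*b^4 - 1.64*b^3 + 0.92*b^2 + 6.11*b - 4.15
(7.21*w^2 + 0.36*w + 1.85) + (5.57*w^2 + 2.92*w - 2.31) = 12.78*w^2 + 3.28*w - 0.46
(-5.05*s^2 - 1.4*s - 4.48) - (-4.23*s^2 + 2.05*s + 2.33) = -0.819999999999999*s^2 - 3.45*s - 6.81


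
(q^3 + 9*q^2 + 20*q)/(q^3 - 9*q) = (q^2 + 9*q + 20)/(q^2 - 9)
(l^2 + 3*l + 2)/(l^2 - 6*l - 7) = (l + 2)/(l - 7)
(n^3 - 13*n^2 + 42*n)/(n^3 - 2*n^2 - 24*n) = (n - 7)/(n + 4)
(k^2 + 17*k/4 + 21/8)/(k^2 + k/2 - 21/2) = (k + 3/4)/(k - 3)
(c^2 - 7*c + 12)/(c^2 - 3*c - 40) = (-c^2 + 7*c - 12)/(-c^2 + 3*c + 40)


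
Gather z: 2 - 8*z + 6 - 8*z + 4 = 12 - 16*z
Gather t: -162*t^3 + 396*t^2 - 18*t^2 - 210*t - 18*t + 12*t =-162*t^3 + 378*t^2 - 216*t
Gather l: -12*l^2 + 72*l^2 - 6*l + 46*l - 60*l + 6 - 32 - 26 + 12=60*l^2 - 20*l - 40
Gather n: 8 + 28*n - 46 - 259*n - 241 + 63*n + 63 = -168*n - 216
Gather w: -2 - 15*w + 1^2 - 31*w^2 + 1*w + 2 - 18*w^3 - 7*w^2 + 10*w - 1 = -18*w^3 - 38*w^2 - 4*w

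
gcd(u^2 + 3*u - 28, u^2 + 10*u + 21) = u + 7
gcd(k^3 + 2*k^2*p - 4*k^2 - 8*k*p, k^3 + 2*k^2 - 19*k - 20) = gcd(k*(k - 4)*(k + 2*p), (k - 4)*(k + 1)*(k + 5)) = k - 4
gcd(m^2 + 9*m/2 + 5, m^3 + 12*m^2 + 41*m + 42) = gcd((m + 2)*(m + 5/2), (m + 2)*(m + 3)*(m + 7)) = m + 2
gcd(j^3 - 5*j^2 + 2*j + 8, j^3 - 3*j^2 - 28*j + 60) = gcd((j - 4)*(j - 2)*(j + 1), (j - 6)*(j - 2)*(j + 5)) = j - 2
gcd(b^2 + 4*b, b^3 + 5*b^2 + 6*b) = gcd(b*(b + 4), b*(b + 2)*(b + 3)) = b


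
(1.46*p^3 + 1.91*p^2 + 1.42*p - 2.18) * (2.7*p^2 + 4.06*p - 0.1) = 3.942*p^5 + 11.0846*p^4 + 11.4426*p^3 - 0.311800000000002*p^2 - 8.9928*p + 0.218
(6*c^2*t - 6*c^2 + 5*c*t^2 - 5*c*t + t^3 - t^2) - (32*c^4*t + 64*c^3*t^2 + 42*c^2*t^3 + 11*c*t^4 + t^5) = -32*c^4*t - 64*c^3*t^2 - 42*c^2*t^3 + 6*c^2*t - 6*c^2 - 11*c*t^4 + 5*c*t^2 - 5*c*t - t^5 + t^3 - t^2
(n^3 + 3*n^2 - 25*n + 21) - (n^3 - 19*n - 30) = 3*n^2 - 6*n + 51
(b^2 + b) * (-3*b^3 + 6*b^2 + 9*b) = -3*b^5 + 3*b^4 + 15*b^3 + 9*b^2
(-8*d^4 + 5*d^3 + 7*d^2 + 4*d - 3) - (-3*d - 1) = -8*d^4 + 5*d^3 + 7*d^2 + 7*d - 2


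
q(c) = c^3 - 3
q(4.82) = 108.98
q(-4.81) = -114.28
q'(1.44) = 6.22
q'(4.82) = 69.70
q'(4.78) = 68.55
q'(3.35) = 33.67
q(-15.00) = -3378.00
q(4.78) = 106.22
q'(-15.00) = 675.00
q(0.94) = -2.17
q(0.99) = -2.03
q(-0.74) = -3.41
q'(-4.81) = 69.41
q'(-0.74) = 1.64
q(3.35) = 34.60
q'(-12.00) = 432.00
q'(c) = 3*c^2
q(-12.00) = -1731.00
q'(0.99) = 2.94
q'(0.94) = 2.65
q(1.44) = -0.01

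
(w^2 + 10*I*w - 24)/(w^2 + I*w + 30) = (w + 4*I)/(w - 5*I)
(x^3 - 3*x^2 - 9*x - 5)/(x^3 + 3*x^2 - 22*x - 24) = (x^2 - 4*x - 5)/(x^2 + 2*x - 24)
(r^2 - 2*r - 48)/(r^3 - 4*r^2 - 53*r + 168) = (r + 6)/(r^2 + 4*r - 21)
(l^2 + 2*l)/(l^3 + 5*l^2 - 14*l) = (l + 2)/(l^2 + 5*l - 14)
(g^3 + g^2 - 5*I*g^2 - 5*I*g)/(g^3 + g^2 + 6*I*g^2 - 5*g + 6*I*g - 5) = g*(g - 5*I)/(g^2 + 6*I*g - 5)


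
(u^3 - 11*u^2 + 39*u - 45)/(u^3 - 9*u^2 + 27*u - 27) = (u - 5)/(u - 3)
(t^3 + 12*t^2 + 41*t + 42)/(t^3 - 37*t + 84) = (t^2 + 5*t + 6)/(t^2 - 7*t + 12)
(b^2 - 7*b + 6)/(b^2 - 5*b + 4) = (b - 6)/(b - 4)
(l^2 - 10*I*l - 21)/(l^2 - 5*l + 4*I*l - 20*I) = (l^2 - 10*I*l - 21)/(l^2 + l*(-5 + 4*I) - 20*I)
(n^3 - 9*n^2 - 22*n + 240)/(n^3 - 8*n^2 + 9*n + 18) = (n^2 - 3*n - 40)/(n^2 - 2*n - 3)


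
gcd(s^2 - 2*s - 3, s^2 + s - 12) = s - 3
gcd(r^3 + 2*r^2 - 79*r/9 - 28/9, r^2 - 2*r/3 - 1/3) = r + 1/3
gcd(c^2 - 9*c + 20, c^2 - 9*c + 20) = c^2 - 9*c + 20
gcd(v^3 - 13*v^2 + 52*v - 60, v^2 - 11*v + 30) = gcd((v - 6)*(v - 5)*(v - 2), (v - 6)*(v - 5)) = v^2 - 11*v + 30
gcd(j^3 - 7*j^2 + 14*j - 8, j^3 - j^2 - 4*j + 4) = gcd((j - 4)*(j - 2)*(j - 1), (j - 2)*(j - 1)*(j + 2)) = j^2 - 3*j + 2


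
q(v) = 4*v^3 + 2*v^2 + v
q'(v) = 12*v^2 + 4*v + 1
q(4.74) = 475.66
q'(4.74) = 289.57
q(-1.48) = -10.07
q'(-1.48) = 21.36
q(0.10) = 0.12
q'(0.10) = 1.52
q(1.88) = 35.53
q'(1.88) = 50.93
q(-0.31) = -0.24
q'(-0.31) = 0.91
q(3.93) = 277.61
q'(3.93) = 202.06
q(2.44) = 72.45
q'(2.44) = 82.20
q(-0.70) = -1.09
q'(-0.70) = 4.08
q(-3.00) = -93.00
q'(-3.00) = 97.00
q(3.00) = 129.00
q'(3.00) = 121.00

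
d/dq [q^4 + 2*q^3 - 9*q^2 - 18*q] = 4*q^3 + 6*q^2 - 18*q - 18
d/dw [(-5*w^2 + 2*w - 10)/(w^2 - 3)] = 2*(-w^2 + 25*w - 3)/(w^4 - 6*w^2 + 9)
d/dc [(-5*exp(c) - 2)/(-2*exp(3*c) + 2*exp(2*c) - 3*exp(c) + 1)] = (-20*exp(3*c) - 2*exp(2*c) + 8*exp(c) - 11)*exp(c)/(4*exp(6*c) - 8*exp(5*c) + 16*exp(4*c) - 16*exp(3*c) + 13*exp(2*c) - 6*exp(c) + 1)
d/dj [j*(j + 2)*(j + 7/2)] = 3*j^2 + 11*j + 7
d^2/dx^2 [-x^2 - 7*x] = -2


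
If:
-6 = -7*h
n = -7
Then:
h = 6/7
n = -7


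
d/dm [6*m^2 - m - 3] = 12*m - 1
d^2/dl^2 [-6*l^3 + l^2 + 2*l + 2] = 2 - 36*l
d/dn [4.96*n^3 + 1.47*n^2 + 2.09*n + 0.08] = 14.88*n^2 + 2.94*n + 2.09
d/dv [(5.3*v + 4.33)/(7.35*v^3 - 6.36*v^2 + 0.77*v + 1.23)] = (-77.91*v^3 - 61.7685*v^2 + 55.0776*v + 3.1849)/(54.0225*v^6 - 93.492*v^5 + 51.7686*v^4 + 8.2866*v^3 - 15.0527*v^2 + 1.8942*v + 1.5129)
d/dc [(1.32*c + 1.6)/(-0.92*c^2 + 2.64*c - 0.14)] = (1.2144*c^2 + 2.944*c - 4.4088)/(0.8464*c^4 - 4.8576*c^3 + 7.2272*c^2 - 0.7392*c + 0.0196)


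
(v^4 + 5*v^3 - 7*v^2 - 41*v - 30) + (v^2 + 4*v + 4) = v^4 + 5*v^3 - 6*v^2 - 37*v - 26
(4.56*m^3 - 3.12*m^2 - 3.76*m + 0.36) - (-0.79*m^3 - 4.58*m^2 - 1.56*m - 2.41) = 5.35*m^3 + 1.46*m^2 - 2.2*m + 2.77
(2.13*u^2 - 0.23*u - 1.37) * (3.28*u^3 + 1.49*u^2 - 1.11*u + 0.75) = 6.9864*u^5 + 2.4193*u^4 - 7.2006*u^3 - 0.1885*u^2 + 1.3482*u - 1.0275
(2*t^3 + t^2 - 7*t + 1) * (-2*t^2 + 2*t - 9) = -4*t^5 + 2*t^4 - 2*t^3 - 25*t^2 + 65*t - 9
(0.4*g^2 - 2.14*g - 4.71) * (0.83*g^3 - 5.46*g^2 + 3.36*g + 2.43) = 0.332*g^5 - 3.9602*g^4 + 9.1191*g^3 + 19.4982*g^2 - 21.0258*g - 11.4453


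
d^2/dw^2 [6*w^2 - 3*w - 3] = 12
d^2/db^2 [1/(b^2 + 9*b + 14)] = 2*(-b^2 - 9*b + (2*b + 9)^2 - 14)/(b^2 + 9*b + 14)^3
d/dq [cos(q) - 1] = -sin(q)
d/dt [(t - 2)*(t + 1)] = 2*t - 1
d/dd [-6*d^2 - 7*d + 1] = -12*d - 7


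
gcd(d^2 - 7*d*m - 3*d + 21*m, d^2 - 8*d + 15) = d - 3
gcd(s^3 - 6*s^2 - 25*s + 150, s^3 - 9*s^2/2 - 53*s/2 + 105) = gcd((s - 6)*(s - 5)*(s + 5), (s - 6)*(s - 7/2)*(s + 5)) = s^2 - s - 30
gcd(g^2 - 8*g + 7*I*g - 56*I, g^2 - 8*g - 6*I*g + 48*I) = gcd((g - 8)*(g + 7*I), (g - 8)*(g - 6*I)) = g - 8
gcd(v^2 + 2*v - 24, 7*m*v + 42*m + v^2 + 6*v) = v + 6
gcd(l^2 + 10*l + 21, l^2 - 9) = l + 3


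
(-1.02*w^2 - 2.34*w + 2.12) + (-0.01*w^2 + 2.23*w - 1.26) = -1.03*w^2 - 0.11*w + 0.86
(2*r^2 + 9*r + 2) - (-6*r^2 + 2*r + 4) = 8*r^2 + 7*r - 2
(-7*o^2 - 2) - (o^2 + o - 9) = -8*o^2 - o + 7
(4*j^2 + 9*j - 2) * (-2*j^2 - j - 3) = -8*j^4 - 22*j^3 - 17*j^2 - 25*j + 6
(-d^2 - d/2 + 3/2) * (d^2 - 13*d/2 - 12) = -d^4 + 6*d^3 + 67*d^2/4 - 15*d/4 - 18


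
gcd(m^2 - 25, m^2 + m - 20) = m + 5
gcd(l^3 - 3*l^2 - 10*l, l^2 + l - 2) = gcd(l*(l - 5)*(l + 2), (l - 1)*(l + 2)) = l + 2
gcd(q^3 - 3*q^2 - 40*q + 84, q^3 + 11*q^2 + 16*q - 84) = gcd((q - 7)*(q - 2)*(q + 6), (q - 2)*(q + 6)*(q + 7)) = q^2 + 4*q - 12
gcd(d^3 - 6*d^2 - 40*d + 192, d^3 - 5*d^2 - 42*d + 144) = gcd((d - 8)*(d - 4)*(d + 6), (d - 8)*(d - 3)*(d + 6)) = d^2 - 2*d - 48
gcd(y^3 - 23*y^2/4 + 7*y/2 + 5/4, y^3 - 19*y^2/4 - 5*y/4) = y^2 - 19*y/4 - 5/4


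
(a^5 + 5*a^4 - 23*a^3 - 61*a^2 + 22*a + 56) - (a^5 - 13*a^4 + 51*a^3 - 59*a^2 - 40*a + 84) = 18*a^4 - 74*a^3 - 2*a^2 + 62*a - 28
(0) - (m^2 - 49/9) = 49/9 - m^2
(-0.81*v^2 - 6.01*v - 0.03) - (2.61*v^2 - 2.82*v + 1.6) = -3.42*v^2 - 3.19*v - 1.63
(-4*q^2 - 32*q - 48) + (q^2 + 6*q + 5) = -3*q^2 - 26*q - 43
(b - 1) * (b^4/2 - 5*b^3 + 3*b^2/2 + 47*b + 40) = b^5/2 - 11*b^4/2 + 13*b^3/2 + 91*b^2/2 - 7*b - 40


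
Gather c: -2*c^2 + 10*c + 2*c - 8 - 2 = -2*c^2 + 12*c - 10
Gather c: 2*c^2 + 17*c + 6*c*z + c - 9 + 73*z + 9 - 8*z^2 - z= 2*c^2 + c*(6*z + 18) - 8*z^2 + 72*z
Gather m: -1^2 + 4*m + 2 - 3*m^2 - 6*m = -3*m^2 - 2*m + 1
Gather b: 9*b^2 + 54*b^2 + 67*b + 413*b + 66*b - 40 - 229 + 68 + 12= 63*b^2 + 546*b - 189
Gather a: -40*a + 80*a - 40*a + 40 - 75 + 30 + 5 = 0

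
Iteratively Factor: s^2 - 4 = (s - 2)*(s + 2)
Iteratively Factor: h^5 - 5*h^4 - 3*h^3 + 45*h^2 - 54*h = (h - 3)*(h^4 - 2*h^3 - 9*h^2 + 18*h) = (h - 3)*(h + 3)*(h^3 - 5*h^2 + 6*h) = (h - 3)*(h - 2)*(h + 3)*(h^2 - 3*h) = (h - 3)^2*(h - 2)*(h + 3)*(h)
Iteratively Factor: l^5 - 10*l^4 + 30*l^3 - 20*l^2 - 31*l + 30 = (l - 3)*(l^4 - 7*l^3 + 9*l^2 + 7*l - 10) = (l - 3)*(l - 1)*(l^3 - 6*l^2 + 3*l + 10) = (l - 3)*(l - 1)*(l + 1)*(l^2 - 7*l + 10) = (l - 5)*(l - 3)*(l - 1)*(l + 1)*(l - 2)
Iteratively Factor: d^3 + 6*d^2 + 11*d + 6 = (d + 3)*(d^2 + 3*d + 2) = (d + 2)*(d + 3)*(d + 1)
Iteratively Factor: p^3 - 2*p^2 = (p)*(p^2 - 2*p) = p^2*(p - 2)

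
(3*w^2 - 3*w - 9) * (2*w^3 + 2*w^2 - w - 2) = 6*w^5 - 27*w^3 - 21*w^2 + 15*w + 18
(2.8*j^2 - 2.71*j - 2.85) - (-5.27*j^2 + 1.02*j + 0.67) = 8.07*j^2 - 3.73*j - 3.52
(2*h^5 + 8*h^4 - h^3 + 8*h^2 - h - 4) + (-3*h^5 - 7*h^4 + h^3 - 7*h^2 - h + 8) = -h^5 + h^4 + h^2 - 2*h + 4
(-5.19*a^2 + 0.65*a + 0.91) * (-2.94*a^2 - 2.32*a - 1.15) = 15.2586*a^4 + 10.1298*a^3 + 1.7851*a^2 - 2.8587*a - 1.0465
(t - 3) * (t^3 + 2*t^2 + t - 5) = t^4 - t^3 - 5*t^2 - 8*t + 15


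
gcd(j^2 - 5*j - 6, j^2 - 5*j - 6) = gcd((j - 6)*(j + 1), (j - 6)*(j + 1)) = j^2 - 5*j - 6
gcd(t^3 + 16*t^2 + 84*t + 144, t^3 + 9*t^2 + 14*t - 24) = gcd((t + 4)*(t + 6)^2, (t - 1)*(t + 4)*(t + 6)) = t^2 + 10*t + 24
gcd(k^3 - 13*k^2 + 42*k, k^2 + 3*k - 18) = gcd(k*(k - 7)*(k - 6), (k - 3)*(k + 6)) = 1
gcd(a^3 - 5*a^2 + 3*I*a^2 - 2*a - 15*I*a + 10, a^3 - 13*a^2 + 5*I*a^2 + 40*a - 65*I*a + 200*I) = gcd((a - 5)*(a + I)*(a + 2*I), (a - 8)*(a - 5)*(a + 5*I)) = a - 5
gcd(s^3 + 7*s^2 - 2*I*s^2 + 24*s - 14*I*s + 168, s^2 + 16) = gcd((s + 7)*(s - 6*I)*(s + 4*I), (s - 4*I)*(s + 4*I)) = s + 4*I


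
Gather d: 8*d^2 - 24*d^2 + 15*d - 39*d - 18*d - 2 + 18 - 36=-16*d^2 - 42*d - 20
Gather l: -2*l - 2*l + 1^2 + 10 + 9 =20 - 4*l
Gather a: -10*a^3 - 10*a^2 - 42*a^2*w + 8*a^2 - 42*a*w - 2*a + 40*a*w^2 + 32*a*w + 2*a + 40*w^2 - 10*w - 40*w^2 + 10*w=-10*a^3 + a^2*(-42*w - 2) + a*(40*w^2 - 10*w)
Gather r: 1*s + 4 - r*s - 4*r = r*(-s - 4) + s + 4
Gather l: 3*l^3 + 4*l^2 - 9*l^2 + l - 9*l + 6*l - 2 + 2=3*l^3 - 5*l^2 - 2*l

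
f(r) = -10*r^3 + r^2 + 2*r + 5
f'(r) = -30*r^2 + 2*r + 2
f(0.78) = 2.42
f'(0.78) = -14.69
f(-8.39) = 5964.51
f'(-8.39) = -2126.54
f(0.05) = 5.10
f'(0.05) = 2.02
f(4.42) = -830.13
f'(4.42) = -575.25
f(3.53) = -415.35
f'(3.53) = -364.77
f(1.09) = -4.58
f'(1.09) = -31.46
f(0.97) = -1.25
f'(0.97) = -24.29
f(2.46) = -132.90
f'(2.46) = -174.63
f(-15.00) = 33950.00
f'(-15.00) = -6778.00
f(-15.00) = 33950.00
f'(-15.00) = -6778.00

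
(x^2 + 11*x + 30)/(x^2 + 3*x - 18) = (x + 5)/(x - 3)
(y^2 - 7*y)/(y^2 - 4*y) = (y - 7)/(y - 4)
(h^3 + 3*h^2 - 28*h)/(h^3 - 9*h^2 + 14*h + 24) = h*(h + 7)/(h^2 - 5*h - 6)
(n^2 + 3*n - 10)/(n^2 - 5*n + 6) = (n + 5)/(n - 3)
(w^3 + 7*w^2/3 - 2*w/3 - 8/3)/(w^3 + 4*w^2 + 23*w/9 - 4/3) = 3*(w^2 + w - 2)/(3*w^2 + 8*w - 3)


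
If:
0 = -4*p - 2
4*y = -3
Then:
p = -1/2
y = -3/4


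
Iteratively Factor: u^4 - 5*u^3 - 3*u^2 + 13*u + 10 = (u + 1)*(u^3 - 6*u^2 + 3*u + 10) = (u - 5)*(u + 1)*(u^2 - u - 2) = (u - 5)*(u - 2)*(u + 1)*(u + 1)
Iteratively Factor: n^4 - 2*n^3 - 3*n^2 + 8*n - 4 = (n - 2)*(n^3 - 3*n + 2) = (n - 2)*(n - 1)*(n^2 + n - 2) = (n - 2)*(n - 1)^2*(n + 2)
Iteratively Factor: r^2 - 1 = (r + 1)*(r - 1)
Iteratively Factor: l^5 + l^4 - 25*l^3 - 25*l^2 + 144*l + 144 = (l - 4)*(l^4 + 5*l^3 - 5*l^2 - 45*l - 36) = (l - 4)*(l + 3)*(l^3 + 2*l^2 - 11*l - 12) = (l - 4)*(l - 3)*(l + 3)*(l^2 + 5*l + 4) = (l - 4)*(l - 3)*(l + 1)*(l + 3)*(l + 4)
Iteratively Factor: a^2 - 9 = (a + 3)*(a - 3)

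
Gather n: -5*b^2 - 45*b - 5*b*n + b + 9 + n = -5*b^2 - 44*b + n*(1 - 5*b) + 9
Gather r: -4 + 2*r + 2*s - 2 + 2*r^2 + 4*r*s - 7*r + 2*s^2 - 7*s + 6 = 2*r^2 + r*(4*s - 5) + 2*s^2 - 5*s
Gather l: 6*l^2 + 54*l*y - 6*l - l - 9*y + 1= 6*l^2 + l*(54*y - 7) - 9*y + 1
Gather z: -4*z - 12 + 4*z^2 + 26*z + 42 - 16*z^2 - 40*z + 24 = -12*z^2 - 18*z + 54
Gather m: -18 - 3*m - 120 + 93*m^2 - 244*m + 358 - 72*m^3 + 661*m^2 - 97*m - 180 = -72*m^3 + 754*m^2 - 344*m + 40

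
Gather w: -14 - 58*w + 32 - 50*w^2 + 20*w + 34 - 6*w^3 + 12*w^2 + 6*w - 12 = -6*w^3 - 38*w^2 - 32*w + 40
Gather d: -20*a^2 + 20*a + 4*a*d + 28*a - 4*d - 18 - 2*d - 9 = -20*a^2 + 48*a + d*(4*a - 6) - 27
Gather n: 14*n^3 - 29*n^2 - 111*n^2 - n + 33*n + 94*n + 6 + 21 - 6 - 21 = 14*n^3 - 140*n^2 + 126*n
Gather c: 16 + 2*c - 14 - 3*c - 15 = -c - 13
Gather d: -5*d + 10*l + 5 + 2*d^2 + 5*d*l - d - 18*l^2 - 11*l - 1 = 2*d^2 + d*(5*l - 6) - 18*l^2 - l + 4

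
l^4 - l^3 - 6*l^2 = l^2*(l - 3)*(l + 2)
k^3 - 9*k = k*(k - 3)*(k + 3)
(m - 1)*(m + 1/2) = m^2 - m/2 - 1/2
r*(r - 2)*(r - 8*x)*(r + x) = r^4 - 7*r^3*x - 2*r^3 - 8*r^2*x^2 + 14*r^2*x + 16*r*x^2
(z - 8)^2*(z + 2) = z^3 - 14*z^2 + 32*z + 128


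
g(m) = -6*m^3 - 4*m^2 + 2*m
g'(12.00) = -2686.00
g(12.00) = -10920.00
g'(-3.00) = -136.00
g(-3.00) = 120.00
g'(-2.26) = -71.86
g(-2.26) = 44.31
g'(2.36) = -117.13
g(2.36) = -96.42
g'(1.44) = -46.84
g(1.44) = -23.33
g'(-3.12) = -148.26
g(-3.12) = 137.05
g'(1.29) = -38.27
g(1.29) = -16.96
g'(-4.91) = -392.67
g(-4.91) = 603.97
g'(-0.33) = 2.68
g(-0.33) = -0.88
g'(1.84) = -73.66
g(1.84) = -47.24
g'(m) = -18*m^2 - 8*m + 2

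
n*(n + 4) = n^2 + 4*n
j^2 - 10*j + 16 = (j - 8)*(j - 2)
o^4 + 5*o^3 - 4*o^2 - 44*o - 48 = (o - 3)*(o + 2)^2*(o + 4)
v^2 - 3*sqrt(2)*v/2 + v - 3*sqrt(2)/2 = (v + 1)*(v - 3*sqrt(2)/2)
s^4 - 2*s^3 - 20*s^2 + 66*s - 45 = (s - 3)^2*(s - 1)*(s + 5)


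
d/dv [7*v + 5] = 7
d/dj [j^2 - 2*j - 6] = 2*j - 2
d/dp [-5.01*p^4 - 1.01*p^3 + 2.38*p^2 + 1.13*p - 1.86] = -20.04*p^3 - 3.03*p^2 + 4.76*p + 1.13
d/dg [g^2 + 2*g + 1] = 2*g + 2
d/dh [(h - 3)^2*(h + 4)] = (h - 3)*(3*h + 5)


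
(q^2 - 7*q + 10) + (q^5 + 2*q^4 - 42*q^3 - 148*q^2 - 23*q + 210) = q^5 + 2*q^4 - 42*q^3 - 147*q^2 - 30*q + 220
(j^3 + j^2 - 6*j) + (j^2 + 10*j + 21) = j^3 + 2*j^2 + 4*j + 21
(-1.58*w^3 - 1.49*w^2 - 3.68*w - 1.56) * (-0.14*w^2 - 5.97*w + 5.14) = 0.2212*w^5 + 9.6412*w^4 + 1.2893*w^3 + 14.5294*w^2 - 9.602*w - 8.0184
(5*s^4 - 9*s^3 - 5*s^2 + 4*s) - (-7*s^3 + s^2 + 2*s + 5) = 5*s^4 - 2*s^3 - 6*s^2 + 2*s - 5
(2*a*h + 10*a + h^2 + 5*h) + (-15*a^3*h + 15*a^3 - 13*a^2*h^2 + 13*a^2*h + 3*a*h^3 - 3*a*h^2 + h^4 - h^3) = -15*a^3*h + 15*a^3 - 13*a^2*h^2 + 13*a^2*h + 3*a*h^3 - 3*a*h^2 + 2*a*h + 10*a + h^4 - h^3 + h^2 + 5*h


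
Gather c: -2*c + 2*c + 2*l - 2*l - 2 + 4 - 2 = 0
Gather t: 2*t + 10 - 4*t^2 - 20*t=-4*t^2 - 18*t + 10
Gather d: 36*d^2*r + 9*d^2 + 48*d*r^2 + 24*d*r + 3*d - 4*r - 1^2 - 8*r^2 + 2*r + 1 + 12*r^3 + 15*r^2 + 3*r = d^2*(36*r + 9) + d*(48*r^2 + 24*r + 3) + 12*r^3 + 7*r^2 + r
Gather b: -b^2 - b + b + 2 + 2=4 - b^2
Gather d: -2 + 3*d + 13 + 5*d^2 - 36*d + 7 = 5*d^2 - 33*d + 18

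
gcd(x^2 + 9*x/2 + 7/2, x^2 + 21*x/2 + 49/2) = x + 7/2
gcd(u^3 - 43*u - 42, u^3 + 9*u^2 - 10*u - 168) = u + 6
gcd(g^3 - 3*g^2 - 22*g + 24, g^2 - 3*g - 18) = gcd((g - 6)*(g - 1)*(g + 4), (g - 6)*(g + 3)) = g - 6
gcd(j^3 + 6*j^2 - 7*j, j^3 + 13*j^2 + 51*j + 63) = j + 7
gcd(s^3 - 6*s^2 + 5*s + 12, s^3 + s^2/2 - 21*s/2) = s - 3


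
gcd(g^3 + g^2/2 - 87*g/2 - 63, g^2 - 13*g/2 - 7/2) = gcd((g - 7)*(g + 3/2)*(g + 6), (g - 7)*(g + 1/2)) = g - 7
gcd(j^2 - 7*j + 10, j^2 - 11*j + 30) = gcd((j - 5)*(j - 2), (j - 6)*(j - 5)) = j - 5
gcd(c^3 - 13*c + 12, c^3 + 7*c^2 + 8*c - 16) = c^2 + 3*c - 4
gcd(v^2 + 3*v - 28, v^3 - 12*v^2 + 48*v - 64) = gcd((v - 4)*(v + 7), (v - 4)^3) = v - 4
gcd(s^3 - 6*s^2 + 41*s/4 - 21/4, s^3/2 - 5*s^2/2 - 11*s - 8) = 1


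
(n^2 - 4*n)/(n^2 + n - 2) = n*(n - 4)/(n^2 + n - 2)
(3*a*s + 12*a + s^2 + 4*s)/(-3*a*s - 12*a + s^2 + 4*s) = (3*a + s)/(-3*a + s)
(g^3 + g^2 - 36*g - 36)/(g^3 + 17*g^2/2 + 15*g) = 2*(g^2 - 5*g - 6)/(g*(2*g + 5))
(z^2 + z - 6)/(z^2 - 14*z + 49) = (z^2 + z - 6)/(z^2 - 14*z + 49)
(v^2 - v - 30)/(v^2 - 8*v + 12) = (v + 5)/(v - 2)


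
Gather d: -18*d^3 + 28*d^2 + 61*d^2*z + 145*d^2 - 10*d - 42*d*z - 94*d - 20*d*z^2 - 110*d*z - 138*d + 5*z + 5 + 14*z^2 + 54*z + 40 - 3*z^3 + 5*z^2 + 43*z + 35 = -18*d^3 + d^2*(61*z + 173) + d*(-20*z^2 - 152*z - 242) - 3*z^3 + 19*z^2 + 102*z + 80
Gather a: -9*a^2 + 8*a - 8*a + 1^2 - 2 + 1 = -9*a^2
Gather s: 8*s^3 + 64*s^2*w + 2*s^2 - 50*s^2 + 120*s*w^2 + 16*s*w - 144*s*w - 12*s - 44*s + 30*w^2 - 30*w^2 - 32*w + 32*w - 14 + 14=8*s^3 + s^2*(64*w - 48) + s*(120*w^2 - 128*w - 56)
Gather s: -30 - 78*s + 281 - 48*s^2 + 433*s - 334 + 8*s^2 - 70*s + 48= -40*s^2 + 285*s - 35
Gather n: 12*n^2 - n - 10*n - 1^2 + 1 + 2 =12*n^2 - 11*n + 2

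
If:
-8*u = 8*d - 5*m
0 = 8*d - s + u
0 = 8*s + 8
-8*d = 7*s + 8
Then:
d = -1/8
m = -1/5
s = -1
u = 0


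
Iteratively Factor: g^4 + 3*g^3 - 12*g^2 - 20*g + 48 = (g + 3)*(g^3 - 12*g + 16) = (g - 2)*(g + 3)*(g^2 + 2*g - 8) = (g - 2)*(g + 3)*(g + 4)*(g - 2)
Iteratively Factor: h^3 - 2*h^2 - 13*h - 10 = (h + 1)*(h^2 - 3*h - 10) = (h - 5)*(h + 1)*(h + 2)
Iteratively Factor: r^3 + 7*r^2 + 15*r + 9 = (r + 3)*(r^2 + 4*r + 3) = (r + 1)*(r + 3)*(r + 3)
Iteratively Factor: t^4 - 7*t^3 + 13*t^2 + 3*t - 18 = (t - 3)*(t^3 - 4*t^2 + t + 6) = (t - 3)^2*(t^2 - t - 2) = (t - 3)^2*(t + 1)*(t - 2)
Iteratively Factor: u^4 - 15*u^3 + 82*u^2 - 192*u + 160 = (u - 2)*(u^3 - 13*u^2 + 56*u - 80) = (u - 5)*(u - 2)*(u^2 - 8*u + 16) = (u - 5)*(u - 4)*(u - 2)*(u - 4)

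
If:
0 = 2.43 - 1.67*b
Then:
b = 1.46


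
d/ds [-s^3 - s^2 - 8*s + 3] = -3*s^2 - 2*s - 8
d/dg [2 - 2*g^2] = -4*g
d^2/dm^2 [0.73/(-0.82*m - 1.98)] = -0.981704/(0.82*m + 1.98)^3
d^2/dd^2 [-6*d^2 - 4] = -12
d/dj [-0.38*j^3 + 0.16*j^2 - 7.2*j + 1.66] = -1.14*j^2 + 0.32*j - 7.2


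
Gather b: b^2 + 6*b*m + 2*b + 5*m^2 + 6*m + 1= b^2 + b*(6*m + 2) + 5*m^2 + 6*m + 1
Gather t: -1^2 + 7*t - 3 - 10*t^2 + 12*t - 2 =-10*t^2 + 19*t - 6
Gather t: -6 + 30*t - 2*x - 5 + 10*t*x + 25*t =t*(10*x + 55) - 2*x - 11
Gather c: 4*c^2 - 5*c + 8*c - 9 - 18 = 4*c^2 + 3*c - 27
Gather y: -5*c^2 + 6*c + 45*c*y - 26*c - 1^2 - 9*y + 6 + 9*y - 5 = -5*c^2 + 45*c*y - 20*c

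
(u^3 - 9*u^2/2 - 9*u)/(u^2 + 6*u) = (u^2 - 9*u/2 - 9)/(u + 6)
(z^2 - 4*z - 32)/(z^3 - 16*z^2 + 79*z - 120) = (z + 4)/(z^2 - 8*z + 15)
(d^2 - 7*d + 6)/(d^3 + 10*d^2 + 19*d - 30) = (d - 6)/(d^2 + 11*d + 30)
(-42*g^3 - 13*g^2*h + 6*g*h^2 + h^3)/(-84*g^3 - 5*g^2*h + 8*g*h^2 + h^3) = (2*g + h)/(4*g + h)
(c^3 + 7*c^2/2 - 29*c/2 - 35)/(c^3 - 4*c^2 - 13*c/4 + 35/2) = 2*(c + 5)/(2*c - 5)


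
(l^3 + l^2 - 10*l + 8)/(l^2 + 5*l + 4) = (l^2 - 3*l + 2)/(l + 1)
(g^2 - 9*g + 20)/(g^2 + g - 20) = (g - 5)/(g + 5)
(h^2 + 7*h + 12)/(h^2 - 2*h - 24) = (h + 3)/(h - 6)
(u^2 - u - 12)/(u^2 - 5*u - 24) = (u - 4)/(u - 8)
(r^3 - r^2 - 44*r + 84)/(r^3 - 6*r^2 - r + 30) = (r^3 - r^2 - 44*r + 84)/(r^3 - 6*r^2 - r + 30)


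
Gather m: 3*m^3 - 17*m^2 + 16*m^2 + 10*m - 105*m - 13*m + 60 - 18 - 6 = 3*m^3 - m^2 - 108*m + 36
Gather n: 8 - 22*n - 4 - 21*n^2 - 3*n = -21*n^2 - 25*n + 4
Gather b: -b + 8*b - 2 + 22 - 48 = 7*b - 28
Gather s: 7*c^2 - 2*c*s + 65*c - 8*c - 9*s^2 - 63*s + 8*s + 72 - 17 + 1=7*c^2 + 57*c - 9*s^2 + s*(-2*c - 55) + 56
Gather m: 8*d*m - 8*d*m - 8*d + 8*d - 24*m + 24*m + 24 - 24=0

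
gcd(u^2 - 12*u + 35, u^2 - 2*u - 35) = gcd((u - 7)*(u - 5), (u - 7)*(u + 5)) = u - 7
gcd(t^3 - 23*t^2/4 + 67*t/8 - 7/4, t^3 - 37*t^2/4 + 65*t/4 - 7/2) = t^2 - 9*t/4 + 1/2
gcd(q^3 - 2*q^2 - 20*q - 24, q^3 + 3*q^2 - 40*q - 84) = q^2 - 4*q - 12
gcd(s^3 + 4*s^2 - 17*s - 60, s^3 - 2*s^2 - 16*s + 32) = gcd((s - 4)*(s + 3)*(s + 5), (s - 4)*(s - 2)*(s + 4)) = s - 4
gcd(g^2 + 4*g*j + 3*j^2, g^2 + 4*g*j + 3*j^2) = g^2 + 4*g*j + 3*j^2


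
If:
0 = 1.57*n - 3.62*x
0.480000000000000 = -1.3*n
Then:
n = -0.37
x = -0.16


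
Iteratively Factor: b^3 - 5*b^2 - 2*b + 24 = (b - 4)*(b^2 - b - 6) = (b - 4)*(b - 3)*(b + 2)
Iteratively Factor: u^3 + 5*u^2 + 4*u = (u + 4)*(u^2 + u) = u*(u + 4)*(u + 1)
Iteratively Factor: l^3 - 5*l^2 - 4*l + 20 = (l - 5)*(l^2 - 4) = (l - 5)*(l - 2)*(l + 2)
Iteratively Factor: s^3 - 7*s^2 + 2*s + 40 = (s - 5)*(s^2 - 2*s - 8) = (s - 5)*(s - 4)*(s + 2)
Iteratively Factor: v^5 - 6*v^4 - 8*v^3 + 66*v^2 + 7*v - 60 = (v - 5)*(v^4 - v^3 - 13*v^2 + v + 12) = (v - 5)*(v + 3)*(v^3 - 4*v^2 - v + 4) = (v - 5)*(v - 1)*(v + 3)*(v^2 - 3*v - 4) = (v - 5)*(v - 4)*(v - 1)*(v + 3)*(v + 1)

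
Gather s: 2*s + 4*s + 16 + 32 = 6*s + 48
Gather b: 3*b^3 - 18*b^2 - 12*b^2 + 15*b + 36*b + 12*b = 3*b^3 - 30*b^2 + 63*b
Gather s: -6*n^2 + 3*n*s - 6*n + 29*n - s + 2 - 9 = -6*n^2 + 23*n + s*(3*n - 1) - 7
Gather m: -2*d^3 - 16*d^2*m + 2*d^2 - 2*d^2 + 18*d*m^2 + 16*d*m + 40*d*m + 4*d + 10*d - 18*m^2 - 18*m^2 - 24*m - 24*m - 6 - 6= -2*d^3 + 14*d + m^2*(18*d - 36) + m*(-16*d^2 + 56*d - 48) - 12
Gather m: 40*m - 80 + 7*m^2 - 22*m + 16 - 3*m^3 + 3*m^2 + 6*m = -3*m^3 + 10*m^2 + 24*m - 64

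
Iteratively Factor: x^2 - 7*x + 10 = (x - 2)*(x - 5)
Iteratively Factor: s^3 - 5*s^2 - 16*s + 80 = (s - 4)*(s^2 - s - 20) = (s - 4)*(s + 4)*(s - 5)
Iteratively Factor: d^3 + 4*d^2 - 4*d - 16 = (d - 2)*(d^2 + 6*d + 8) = (d - 2)*(d + 2)*(d + 4)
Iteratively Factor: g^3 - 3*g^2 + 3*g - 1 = (g - 1)*(g^2 - 2*g + 1) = (g - 1)^2*(g - 1)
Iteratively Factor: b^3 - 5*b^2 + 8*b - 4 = (b - 2)*(b^2 - 3*b + 2) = (b - 2)^2*(b - 1)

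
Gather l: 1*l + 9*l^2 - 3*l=9*l^2 - 2*l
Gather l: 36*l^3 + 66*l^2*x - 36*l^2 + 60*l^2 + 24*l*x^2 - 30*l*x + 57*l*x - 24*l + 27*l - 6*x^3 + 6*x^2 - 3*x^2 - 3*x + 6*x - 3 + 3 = 36*l^3 + l^2*(66*x + 24) + l*(24*x^2 + 27*x + 3) - 6*x^3 + 3*x^2 + 3*x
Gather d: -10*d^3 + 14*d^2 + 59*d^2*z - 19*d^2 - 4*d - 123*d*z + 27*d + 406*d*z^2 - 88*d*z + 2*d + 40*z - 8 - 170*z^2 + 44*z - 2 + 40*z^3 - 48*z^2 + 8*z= -10*d^3 + d^2*(59*z - 5) + d*(406*z^2 - 211*z + 25) + 40*z^3 - 218*z^2 + 92*z - 10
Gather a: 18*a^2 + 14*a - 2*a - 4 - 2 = 18*a^2 + 12*a - 6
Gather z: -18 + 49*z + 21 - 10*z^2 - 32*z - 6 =-10*z^2 + 17*z - 3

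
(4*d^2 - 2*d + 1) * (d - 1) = 4*d^3 - 6*d^2 + 3*d - 1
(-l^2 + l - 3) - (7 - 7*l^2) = 6*l^2 + l - 10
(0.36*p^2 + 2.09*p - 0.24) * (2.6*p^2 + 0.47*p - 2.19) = 0.936*p^4 + 5.6032*p^3 - 0.4301*p^2 - 4.6899*p + 0.5256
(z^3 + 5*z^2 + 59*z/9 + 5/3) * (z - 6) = z^4 - z^3 - 211*z^2/9 - 113*z/3 - 10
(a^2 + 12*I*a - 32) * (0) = 0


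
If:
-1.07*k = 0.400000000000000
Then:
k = -0.37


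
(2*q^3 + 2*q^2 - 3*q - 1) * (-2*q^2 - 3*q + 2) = -4*q^5 - 10*q^4 + 4*q^3 + 15*q^2 - 3*q - 2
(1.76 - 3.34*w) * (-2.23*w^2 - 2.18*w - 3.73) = 7.4482*w^3 + 3.3564*w^2 + 8.6214*w - 6.5648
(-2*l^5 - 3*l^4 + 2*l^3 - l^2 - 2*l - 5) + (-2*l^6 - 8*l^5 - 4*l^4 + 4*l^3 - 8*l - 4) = -2*l^6 - 10*l^5 - 7*l^4 + 6*l^3 - l^2 - 10*l - 9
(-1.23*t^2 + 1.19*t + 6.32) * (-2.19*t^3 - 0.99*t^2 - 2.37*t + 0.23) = 2.6937*t^5 - 1.3884*t^4 - 12.1038*t^3 - 9.36*t^2 - 14.7047*t + 1.4536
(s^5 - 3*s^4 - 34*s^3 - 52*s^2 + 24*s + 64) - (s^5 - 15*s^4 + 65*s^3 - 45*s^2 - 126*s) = 12*s^4 - 99*s^3 - 7*s^2 + 150*s + 64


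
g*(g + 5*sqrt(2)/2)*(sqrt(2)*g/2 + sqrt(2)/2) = sqrt(2)*g^3/2 + sqrt(2)*g^2/2 + 5*g^2/2 + 5*g/2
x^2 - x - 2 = (x - 2)*(x + 1)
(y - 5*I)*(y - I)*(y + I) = y^3 - 5*I*y^2 + y - 5*I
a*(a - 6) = a^2 - 6*a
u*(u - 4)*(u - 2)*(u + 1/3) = u^4 - 17*u^3/3 + 6*u^2 + 8*u/3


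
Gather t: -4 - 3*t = -3*t - 4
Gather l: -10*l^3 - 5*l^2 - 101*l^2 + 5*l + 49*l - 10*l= -10*l^3 - 106*l^2 + 44*l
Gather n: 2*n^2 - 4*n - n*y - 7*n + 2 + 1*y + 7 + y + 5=2*n^2 + n*(-y - 11) + 2*y + 14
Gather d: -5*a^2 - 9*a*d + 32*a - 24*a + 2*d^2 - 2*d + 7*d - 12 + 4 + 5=-5*a^2 + 8*a + 2*d^2 + d*(5 - 9*a) - 3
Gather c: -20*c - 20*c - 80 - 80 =-40*c - 160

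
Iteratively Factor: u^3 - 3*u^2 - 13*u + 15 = (u + 3)*(u^2 - 6*u + 5) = (u - 1)*(u + 3)*(u - 5)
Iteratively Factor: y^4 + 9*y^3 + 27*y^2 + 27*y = (y)*(y^3 + 9*y^2 + 27*y + 27) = y*(y + 3)*(y^2 + 6*y + 9) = y*(y + 3)^2*(y + 3)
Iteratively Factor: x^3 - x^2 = (x)*(x^2 - x) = x^2*(x - 1)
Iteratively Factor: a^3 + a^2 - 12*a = (a - 3)*(a^2 + 4*a) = (a - 3)*(a + 4)*(a)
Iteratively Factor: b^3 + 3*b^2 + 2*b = (b + 2)*(b^2 + b) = b*(b + 2)*(b + 1)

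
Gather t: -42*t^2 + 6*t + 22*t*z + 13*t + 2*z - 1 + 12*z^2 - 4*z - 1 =-42*t^2 + t*(22*z + 19) + 12*z^2 - 2*z - 2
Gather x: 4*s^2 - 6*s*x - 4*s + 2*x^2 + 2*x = 4*s^2 - 4*s + 2*x^2 + x*(2 - 6*s)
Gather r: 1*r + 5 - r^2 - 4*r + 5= -r^2 - 3*r + 10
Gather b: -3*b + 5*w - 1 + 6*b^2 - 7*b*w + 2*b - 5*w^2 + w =6*b^2 + b*(-7*w - 1) - 5*w^2 + 6*w - 1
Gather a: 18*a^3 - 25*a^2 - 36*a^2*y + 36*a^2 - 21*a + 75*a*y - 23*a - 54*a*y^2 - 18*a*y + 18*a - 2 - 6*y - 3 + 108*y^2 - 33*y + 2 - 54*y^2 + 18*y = 18*a^3 + a^2*(11 - 36*y) + a*(-54*y^2 + 57*y - 26) + 54*y^2 - 21*y - 3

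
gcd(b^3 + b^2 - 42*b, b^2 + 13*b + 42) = b + 7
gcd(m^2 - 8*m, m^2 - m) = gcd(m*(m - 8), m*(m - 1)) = m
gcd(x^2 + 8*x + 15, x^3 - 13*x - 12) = x + 3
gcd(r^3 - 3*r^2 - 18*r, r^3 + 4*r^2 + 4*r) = r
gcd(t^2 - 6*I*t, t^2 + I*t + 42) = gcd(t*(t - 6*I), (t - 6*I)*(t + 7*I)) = t - 6*I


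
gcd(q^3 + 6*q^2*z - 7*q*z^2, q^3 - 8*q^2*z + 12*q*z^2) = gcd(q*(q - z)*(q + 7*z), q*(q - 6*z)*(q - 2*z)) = q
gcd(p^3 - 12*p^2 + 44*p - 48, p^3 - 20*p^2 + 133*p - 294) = p - 6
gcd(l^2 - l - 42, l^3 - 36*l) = l + 6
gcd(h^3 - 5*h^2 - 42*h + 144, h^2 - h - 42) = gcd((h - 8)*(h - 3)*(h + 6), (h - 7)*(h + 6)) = h + 6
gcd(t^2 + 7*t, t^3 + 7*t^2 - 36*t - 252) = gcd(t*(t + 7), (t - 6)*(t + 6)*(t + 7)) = t + 7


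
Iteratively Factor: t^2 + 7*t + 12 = (t + 3)*(t + 4)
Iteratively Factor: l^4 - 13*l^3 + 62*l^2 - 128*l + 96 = (l - 2)*(l^3 - 11*l^2 + 40*l - 48) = (l - 4)*(l - 2)*(l^2 - 7*l + 12) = (l - 4)*(l - 3)*(l - 2)*(l - 4)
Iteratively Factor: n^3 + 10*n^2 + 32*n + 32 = (n + 4)*(n^2 + 6*n + 8) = (n + 4)^2*(n + 2)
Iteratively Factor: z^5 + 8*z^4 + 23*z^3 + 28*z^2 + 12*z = (z)*(z^4 + 8*z^3 + 23*z^2 + 28*z + 12) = z*(z + 2)*(z^3 + 6*z^2 + 11*z + 6) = z*(z + 1)*(z + 2)*(z^2 + 5*z + 6) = z*(z + 1)*(z + 2)*(z + 3)*(z + 2)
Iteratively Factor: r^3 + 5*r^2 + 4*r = (r + 4)*(r^2 + r) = (r + 1)*(r + 4)*(r)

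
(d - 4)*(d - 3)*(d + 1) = d^3 - 6*d^2 + 5*d + 12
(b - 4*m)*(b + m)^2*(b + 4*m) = b^4 + 2*b^3*m - 15*b^2*m^2 - 32*b*m^3 - 16*m^4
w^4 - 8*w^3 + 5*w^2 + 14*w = w*(w - 7)*(w - 2)*(w + 1)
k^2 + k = k*(k + 1)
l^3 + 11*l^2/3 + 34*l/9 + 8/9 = (l + 1/3)*(l + 4/3)*(l + 2)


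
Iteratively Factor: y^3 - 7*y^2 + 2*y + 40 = (y + 2)*(y^2 - 9*y + 20) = (y - 5)*(y + 2)*(y - 4)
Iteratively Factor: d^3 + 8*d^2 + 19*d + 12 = (d + 1)*(d^2 + 7*d + 12) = (d + 1)*(d + 3)*(d + 4)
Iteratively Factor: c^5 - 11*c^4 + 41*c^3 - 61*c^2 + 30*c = (c - 2)*(c^4 - 9*c^3 + 23*c^2 - 15*c) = c*(c - 2)*(c^3 - 9*c^2 + 23*c - 15) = c*(c - 3)*(c - 2)*(c^2 - 6*c + 5) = c*(c - 5)*(c - 3)*(c - 2)*(c - 1)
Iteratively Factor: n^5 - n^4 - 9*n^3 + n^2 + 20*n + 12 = (n + 1)*(n^4 - 2*n^3 - 7*n^2 + 8*n + 12) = (n - 2)*(n + 1)*(n^3 - 7*n - 6) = (n - 2)*(n + 1)*(n + 2)*(n^2 - 2*n - 3) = (n - 2)*(n + 1)^2*(n + 2)*(n - 3)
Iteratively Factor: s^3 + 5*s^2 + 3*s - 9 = (s + 3)*(s^2 + 2*s - 3) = (s - 1)*(s + 3)*(s + 3)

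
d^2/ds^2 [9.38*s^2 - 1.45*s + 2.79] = 18.7600000000000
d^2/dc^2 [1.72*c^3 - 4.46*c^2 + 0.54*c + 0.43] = 10.32*c - 8.92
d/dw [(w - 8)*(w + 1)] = 2*w - 7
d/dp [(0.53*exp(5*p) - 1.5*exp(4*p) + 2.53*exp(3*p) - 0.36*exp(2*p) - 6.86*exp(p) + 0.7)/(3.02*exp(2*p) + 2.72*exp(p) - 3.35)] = (4.8018*exp(6*p) - 3.2936*exp(5*p) - 13.4769*exp(4*p) + 33.8632*exp(3*p) - 5.6885*exp(2*p) - 1.816*exp(p) + 21.077)*exp(p)/(9.1204*exp(4*p) + 16.4288*exp(3*p) - 12.8356*exp(2*p) - 18.224*exp(p) + 11.2225)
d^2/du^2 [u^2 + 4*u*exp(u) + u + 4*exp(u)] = 4*u*exp(u) + 12*exp(u) + 2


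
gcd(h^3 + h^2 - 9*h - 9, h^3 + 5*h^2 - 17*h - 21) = h^2 - 2*h - 3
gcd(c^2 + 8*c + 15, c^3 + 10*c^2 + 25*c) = c + 5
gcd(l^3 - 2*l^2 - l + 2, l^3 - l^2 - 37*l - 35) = l + 1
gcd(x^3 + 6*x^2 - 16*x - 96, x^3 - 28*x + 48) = x^2 + 2*x - 24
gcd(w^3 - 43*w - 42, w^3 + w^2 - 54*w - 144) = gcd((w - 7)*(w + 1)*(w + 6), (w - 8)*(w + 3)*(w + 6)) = w + 6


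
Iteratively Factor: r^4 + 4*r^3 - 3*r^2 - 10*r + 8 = (r - 1)*(r^3 + 5*r^2 + 2*r - 8) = (r - 1)*(r + 4)*(r^2 + r - 2) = (r - 1)*(r + 2)*(r + 4)*(r - 1)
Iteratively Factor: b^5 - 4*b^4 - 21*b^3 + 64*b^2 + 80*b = (b)*(b^4 - 4*b^3 - 21*b^2 + 64*b + 80) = b*(b + 4)*(b^3 - 8*b^2 + 11*b + 20) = b*(b - 5)*(b + 4)*(b^2 - 3*b - 4) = b*(b - 5)*(b - 4)*(b + 4)*(b + 1)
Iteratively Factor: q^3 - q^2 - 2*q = (q + 1)*(q^2 - 2*q) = (q - 2)*(q + 1)*(q)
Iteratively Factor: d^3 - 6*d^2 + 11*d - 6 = (d - 2)*(d^2 - 4*d + 3) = (d - 3)*(d - 2)*(d - 1)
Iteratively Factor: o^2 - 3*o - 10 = (o - 5)*(o + 2)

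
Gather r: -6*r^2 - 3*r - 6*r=-6*r^2 - 9*r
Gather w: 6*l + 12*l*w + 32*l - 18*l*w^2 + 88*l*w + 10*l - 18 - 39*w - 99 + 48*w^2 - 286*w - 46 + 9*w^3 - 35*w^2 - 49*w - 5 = 48*l + 9*w^3 + w^2*(13 - 18*l) + w*(100*l - 374) - 168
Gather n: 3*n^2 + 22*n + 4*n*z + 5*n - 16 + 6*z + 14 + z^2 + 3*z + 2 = 3*n^2 + n*(4*z + 27) + z^2 + 9*z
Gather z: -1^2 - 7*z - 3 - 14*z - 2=-21*z - 6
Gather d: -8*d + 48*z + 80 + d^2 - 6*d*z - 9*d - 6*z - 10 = d^2 + d*(-6*z - 17) + 42*z + 70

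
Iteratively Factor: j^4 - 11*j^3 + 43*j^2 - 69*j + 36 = (j - 4)*(j^3 - 7*j^2 + 15*j - 9) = (j - 4)*(j - 3)*(j^2 - 4*j + 3) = (j - 4)*(j - 3)^2*(j - 1)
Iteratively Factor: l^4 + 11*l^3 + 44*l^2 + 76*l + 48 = (l + 4)*(l^3 + 7*l^2 + 16*l + 12) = (l + 2)*(l + 4)*(l^2 + 5*l + 6) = (l + 2)*(l + 3)*(l + 4)*(l + 2)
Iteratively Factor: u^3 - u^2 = (u)*(u^2 - u) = u*(u - 1)*(u)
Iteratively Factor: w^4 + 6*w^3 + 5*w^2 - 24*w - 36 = (w + 2)*(w^3 + 4*w^2 - 3*w - 18) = (w - 2)*(w + 2)*(w^2 + 6*w + 9) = (w - 2)*(w + 2)*(w + 3)*(w + 3)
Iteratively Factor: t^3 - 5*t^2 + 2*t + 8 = (t + 1)*(t^2 - 6*t + 8) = (t - 2)*(t + 1)*(t - 4)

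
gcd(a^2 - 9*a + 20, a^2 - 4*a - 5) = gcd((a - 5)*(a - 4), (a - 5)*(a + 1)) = a - 5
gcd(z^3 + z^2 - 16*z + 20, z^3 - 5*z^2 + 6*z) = z - 2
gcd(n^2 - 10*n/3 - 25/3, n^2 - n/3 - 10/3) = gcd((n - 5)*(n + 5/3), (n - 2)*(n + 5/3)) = n + 5/3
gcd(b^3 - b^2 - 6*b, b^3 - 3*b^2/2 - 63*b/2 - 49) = b + 2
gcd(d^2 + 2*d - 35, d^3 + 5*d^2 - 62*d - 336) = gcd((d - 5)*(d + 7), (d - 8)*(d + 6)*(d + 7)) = d + 7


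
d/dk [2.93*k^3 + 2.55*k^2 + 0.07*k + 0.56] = 8.79*k^2 + 5.1*k + 0.07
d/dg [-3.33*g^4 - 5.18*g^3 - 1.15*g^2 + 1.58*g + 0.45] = -13.32*g^3 - 15.54*g^2 - 2.3*g + 1.58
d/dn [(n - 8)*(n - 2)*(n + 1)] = 3*n^2 - 18*n + 6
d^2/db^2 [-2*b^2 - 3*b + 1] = -4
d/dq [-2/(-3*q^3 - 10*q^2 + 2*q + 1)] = 2*(-9*q^2 - 20*q + 2)/(3*q^3 + 10*q^2 - 2*q - 1)^2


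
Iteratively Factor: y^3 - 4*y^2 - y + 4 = (y + 1)*(y^2 - 5*y + 4) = (y - 4)*(y + 1)*(y - 1)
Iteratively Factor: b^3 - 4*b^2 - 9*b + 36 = (b - 3)*(b^2 - b - 12) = (b - 4)*(b - 3)*(b + 3)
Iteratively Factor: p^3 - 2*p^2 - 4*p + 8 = (p - 2)*(p^2 - 4) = (p - 2)*(p + 2)*(p - 2)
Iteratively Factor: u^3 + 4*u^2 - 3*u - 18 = (u + 3)*(u^2 + u - 6) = (u - 2)*(u + 3)*(u + 3)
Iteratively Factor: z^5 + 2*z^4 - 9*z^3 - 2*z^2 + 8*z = (z - 1)*(z^4 + 3*z^3 - 6*z^2 - 8*z) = (z - 1)*(z + 1)*(z^3 + 2*z^2 - 8*z) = (z - 2)*(z - 1)*(z + 1)*(z^2 + 4*z) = (z - 2)*(z - 1)*(z + 1)*(z + 4)*(z)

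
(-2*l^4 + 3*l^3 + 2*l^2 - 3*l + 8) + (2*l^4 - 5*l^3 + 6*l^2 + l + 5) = -2*l^3 + 8*l^2 - 2*l + 13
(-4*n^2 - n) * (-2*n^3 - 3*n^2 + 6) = 8*n^5 + 14*n^4 + 3*n^3 - 24*n^2 - 6*n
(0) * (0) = 0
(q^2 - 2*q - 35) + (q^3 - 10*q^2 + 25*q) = q^3 - 9*q^2 + 23*q - 35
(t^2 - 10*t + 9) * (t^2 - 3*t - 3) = t^4 - 13*t^3 + 36*t^2 + 3*t - 27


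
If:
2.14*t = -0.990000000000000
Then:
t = -0.46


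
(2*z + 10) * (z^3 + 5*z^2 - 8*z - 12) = 2*z^4 + 20*z^3 + 34*z^2 - 104*z - 120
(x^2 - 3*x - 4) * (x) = x^3 - 3*x^2 - 4*x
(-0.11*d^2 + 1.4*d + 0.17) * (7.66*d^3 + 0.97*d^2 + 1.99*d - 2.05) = -0.8426*d^5 + 10.6173*d^4 + 2.4413*d^3 + 3.1764*d^2 - 2.5317*d - 0.3485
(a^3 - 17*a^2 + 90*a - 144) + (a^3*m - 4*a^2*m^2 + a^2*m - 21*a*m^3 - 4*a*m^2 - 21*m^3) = a^3*m + a^3 - 4*a^2*m^2 + a^2*m - 17*a^2 - 21*a*m^3 - 4*a*m^2 + 90*a - 21*m^3 - 144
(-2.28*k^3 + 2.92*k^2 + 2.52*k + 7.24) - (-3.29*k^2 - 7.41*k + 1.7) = -2.28*k^3 + 6.21*k^2 + 9.93*k + 5.54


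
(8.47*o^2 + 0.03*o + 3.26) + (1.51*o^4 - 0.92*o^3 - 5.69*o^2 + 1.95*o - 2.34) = 1.51*o^4 - 0.92*o^3 + 2.78*o^2 + 1.98*o + 0.92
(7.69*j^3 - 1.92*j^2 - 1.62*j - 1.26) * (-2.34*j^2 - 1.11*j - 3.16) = -17.9946*j^5 - 4.0431*j^4 - 18.3784*j^3 + 10.8138*j^2 + 6.5178*j + 3.9816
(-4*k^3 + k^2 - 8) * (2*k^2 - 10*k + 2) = -8*k^5 + 42*k^4 - 18*k^3 - 14*k^2 + 80*k - 16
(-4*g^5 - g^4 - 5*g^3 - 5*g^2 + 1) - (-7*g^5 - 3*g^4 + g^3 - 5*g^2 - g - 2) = 3*g^5 + 2*g^4 - 6*g^3 + g + 3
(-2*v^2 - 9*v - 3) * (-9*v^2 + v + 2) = 18*v^4 + 79*v^3 + 14*v^2 - 21*v - 6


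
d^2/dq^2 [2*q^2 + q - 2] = 4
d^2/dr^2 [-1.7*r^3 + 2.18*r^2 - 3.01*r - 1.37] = 4.36 - 10.2*r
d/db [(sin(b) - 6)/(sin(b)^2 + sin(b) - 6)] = (12 - sin(b))*sin(b)*cos(b)/(sin(b)^2 + sin(b) - 6)^2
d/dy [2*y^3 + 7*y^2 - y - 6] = 6*y^2 + 14*y - 1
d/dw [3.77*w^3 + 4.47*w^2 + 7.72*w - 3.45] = 11.31*w^2 + 8.94*w + 7.72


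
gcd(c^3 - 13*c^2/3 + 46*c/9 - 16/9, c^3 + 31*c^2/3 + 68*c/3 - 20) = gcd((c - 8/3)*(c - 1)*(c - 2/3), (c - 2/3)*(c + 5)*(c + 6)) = c - 2/3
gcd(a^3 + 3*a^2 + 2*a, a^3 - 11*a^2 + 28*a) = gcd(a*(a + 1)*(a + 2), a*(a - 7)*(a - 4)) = a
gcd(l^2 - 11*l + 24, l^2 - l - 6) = l - 3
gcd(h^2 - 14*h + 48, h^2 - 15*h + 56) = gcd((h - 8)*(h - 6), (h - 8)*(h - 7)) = h - 8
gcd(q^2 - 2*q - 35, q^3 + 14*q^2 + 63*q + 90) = q + 5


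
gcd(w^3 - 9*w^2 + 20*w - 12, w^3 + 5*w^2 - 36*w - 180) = w - 6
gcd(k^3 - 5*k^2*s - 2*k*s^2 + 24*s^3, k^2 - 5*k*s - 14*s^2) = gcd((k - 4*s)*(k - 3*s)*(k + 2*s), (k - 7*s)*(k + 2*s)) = k + 2*s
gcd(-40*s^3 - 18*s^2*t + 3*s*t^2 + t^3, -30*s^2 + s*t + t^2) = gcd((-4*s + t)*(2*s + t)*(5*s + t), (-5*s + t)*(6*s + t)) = 1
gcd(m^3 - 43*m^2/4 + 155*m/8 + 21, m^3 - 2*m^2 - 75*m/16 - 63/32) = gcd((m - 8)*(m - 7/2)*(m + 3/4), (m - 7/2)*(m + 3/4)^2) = m^2 - 11*m/4 - 21/8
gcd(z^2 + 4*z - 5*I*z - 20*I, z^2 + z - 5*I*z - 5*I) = z - 5*I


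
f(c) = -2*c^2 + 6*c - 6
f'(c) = 6 - 4*c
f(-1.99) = -25.86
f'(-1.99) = 13.96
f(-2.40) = -31.92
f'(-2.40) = 15.60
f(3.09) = -6.56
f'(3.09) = -6.36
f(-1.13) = -15.33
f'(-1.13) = 10.52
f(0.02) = -5.88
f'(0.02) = 5.92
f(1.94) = -1.89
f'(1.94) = -1.76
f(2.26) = -2.66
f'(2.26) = -3.04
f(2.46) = -3.34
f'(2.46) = -3.84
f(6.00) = -42.00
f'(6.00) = -18.00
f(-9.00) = -222.00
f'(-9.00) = 42.00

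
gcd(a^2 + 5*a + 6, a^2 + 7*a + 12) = a + 3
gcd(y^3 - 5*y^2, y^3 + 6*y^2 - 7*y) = y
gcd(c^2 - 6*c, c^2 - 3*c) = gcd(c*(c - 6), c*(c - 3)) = c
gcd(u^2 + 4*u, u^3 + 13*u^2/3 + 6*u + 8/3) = 1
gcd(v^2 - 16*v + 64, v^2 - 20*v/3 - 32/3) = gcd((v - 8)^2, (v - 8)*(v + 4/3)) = v - 8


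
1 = 1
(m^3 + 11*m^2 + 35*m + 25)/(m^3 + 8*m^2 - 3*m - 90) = (m^2 + 6*m + 5)/(m^2 + 3*m - 18)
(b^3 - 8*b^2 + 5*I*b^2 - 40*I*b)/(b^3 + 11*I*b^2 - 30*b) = (b - 8)/(b + 6*I)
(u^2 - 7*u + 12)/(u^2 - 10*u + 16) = (u^2 - 7*u + 12)/(u^2 - 10*u + 16)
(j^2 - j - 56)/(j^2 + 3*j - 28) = (j - 8)/(j - 4)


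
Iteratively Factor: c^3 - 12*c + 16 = (c + 4)*(c^2 - 4*c + 4) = (c - 2)*(c + 4)*(c - 2)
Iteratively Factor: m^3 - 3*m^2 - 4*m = (m)*(m^2 - 3*m - 4) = m*(m + 1)*(m - 4)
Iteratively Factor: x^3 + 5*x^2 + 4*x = (x)*(x^2 + 5*x + 4) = x*(x + 4)*(x + 1)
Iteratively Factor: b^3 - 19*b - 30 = (b - 5)*(b^2 + 5*b + 6) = (b - 5)*(b + 3)*(b + 2)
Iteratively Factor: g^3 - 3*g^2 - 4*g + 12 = (g + 2)*(g^2 - 5*g + 6) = (g - 2)*(g + 2)*(g - 3)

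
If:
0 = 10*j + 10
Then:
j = -1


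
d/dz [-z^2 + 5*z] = 5 - 2*z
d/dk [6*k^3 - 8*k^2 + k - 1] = 18*k^2 - 16*k + 1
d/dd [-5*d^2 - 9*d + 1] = -10*d - 9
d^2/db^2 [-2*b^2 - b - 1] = -4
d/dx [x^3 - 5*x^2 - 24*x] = 3*x^2 - 10*x - 24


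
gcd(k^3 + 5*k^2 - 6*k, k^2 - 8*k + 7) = k - 1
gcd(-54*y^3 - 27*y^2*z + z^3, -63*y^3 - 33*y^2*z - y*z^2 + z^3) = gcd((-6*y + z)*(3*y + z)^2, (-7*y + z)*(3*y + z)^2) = 9*y^2 + 6*y*z + z^2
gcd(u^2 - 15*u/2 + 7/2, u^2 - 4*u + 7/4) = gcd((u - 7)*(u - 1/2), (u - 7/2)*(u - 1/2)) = u - 1/2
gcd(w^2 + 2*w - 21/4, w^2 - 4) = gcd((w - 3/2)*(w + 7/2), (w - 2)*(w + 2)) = 1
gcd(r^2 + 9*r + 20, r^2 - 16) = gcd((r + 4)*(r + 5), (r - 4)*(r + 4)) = r + 4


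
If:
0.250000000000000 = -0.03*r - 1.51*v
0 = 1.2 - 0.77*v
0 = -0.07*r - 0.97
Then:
No Solution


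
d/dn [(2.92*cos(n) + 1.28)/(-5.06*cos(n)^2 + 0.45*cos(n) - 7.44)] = (-14.7752*cos(n)^2 - 12.9536*cos(n) + 22.3008)*sin(n)/(25.6036*cos(n)^4 - 4.554*cos(n)^3 + 75.4953*cos(n)^2 - 6.696*cos(n) + 55.3536)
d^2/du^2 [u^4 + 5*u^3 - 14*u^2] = 12*u^2 + 30*u - 28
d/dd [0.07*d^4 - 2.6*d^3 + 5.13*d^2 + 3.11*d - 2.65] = 0.28*d^3 - 7.8*d^2 + 10.26*d + 3.11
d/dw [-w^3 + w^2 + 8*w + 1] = -3*w^2 + 2*w + 8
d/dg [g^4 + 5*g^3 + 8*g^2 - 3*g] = 4*g^3 + 15*g^2 + 16*g - 3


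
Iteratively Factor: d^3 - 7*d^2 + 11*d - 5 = (d - 1)*(d^2 - 6*d + 5) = (d - 1)^2*(d - 5)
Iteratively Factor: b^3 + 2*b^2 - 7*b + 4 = (b - 1)*(b^2 + 3*b - 4) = (b - 1)^2*(b + 4)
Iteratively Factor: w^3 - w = (w + 1)*(w^2 - w) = (w - 1)*(w + 1)*(w)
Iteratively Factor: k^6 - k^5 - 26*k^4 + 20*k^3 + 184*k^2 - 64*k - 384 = (k + 2)*(k^5 - 3*k^4 - 20*k^3 + 60*k^2 + 64*k - 192) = (k - 2)*(k + 2)*(k^4 - k^3 - 22*k^2 + 16*k + 96) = (k - 2)*(k + 2)^2*(k^3 - 3*k^2 - 16*k + 48) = (k - 3)*(k - 2)*(k + 2)^2*(k^2 - 16) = (k - 4)*(k - 3)*(k - 2)*(k + 2)^2*(k + 4)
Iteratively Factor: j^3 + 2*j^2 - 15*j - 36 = (j + 3)*(j^2 - j - 12) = (j - 4)*(j + 3)*(j + 3)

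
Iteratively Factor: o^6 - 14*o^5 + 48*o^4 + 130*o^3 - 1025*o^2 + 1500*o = (o)*(o^5 - 14*o^4 + 48*o^3 + 130*o^2 - 1025*o + 1500) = o*(o - 3)*(o^4 - 11*o^3 + 15*o^2 + 175*o - 500) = o*(o - 3)*(o + 4)*(o^3 - 15*o^2 + 75*o - 125) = o*(o - 5)*(o - 3)*(o + 4)*(o^2 - 10*o + 25) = o*(o - 5)^2*(o - 3)*(o + 4)*(o - 5)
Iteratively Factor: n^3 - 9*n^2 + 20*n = (n - 4)*(n^2 - 5*n) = (n - 5)*(n - 4)*(n)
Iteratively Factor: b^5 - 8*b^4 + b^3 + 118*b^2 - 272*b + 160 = (b - 2)*(b^4 - 6*b^3 - 11*b^2 + 96*b - 80) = (b - 4)*(b - 2)*(b^3 - 2*b^2 - 19*b + 20) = (b - 4)*(b - 2)*(b + 4)*(b^2 - 6*b + 5) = (b - 4)*(b - 2)*(b - 1)*(b + 4)*(b - 5)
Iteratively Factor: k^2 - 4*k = (k)*(k - 4)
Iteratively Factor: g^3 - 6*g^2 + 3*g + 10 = (g - 5)*(g^2 - g - 2) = (g - 5)*(g + 1)*(g - 2)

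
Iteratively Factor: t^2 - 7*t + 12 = (t - 4)*(t - 3)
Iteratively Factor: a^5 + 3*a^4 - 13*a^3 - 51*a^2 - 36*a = (a)*(a^4 + 3*a^3 - 13*a^2 - 51*a - 36) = a*(a - 4)*(a^3 + 7*a^2 + 15*a + 9) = a*(a - 4)*(a + 3)*(a^2 + 4*a + 3) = a*(a - 4)*(a + 3)^2*(a + 1)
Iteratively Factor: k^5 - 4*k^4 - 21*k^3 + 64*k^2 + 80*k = (k - 4)*(k^4 - 21*k^2 - 20*k) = (k - 5)*(k - 4)*(k^3 + 5*k^2 + 4*k) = (k - 5)*(k - 4)*(k + 4)*(k^2 + k) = (k - 5)*(k - 4)*(k + 1)*(k + 4)*(k)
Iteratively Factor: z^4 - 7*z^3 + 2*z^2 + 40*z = (z - 4)*(z^3 - 3*z^2 - 10*z) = (z - 4)*(z + 2)*(z^2 - 5*z) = z*(z - 4)*(z + 2)*(z - 5)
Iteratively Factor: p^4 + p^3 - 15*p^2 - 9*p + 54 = (p + 3)*(p^3 - 2*p^2 - 9*p + 18) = (p + 3)^2*(p^2 - 5*p + 6) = (p - 2)*(p + 3)^2*(p - 3)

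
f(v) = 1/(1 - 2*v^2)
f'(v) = 4*v/(1 - 2*v^2)^2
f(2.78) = -0.07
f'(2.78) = 0.05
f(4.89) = -0.02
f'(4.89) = 0.01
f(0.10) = 1.02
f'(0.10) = 0.42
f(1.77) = -0.19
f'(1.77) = 0.26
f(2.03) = -0.14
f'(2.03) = 0.15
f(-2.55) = -0.08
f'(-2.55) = -0.07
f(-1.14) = -0.63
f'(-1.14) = -1.78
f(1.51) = -0.28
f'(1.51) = 0.48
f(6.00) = -0.01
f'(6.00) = 0.00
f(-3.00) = -0.06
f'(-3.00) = -0.04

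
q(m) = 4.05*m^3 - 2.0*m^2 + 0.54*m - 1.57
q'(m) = 12.15*m^2 - 4.0*m + 0.54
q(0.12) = -1.53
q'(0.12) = 0.23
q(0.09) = -1.53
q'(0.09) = 0.28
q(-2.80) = -107.67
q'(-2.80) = 107.00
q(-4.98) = -554.06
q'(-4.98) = 321.78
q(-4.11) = -318.75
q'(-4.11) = 222.22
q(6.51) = 1034.56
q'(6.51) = 489.42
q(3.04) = 95.37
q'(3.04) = 100.67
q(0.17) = -1.52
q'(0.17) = 0.21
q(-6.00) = -951.61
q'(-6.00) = 461.94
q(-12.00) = -7294.45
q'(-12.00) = 1798.14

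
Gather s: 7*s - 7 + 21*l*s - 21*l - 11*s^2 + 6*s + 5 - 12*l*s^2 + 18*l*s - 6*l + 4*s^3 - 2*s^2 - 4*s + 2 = -27*l + 4*s^3 + s^2*(-12*l - 13) + s*(39*l + 9)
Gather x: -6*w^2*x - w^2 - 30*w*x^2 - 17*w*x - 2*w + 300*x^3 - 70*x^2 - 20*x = -w^2 - 2*w + 300*x^3 + x^2*(-30*w - 70) + x*(-6*w^2 - 17*w - 20)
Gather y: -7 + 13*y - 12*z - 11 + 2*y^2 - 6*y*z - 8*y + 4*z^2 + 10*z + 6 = 2*y^2 + y*(5 - 6*z) + 4*z^2 - 2*z - 12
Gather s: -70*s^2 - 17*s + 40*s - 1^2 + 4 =-70*s^2 + 23*s + 3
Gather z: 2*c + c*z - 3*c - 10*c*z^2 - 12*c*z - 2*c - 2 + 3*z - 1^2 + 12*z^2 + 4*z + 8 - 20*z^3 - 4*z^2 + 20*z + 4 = -3*c - 20*z^3 + z^2*(8 - 10*c) + z*(27 - 11*c) + 9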